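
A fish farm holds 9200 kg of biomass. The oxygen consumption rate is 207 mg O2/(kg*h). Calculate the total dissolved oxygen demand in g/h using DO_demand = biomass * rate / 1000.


Total O2 consumption (mg/h) = 9200 kg * 207 mg/(kg*h) = 1904400 mg/h
Convert to g/h: 1904400 / 1000 = 1904.4 g/h

1904.4 g/h


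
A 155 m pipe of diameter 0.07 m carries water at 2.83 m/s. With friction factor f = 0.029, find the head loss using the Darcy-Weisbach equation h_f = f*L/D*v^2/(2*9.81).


v^2 = 2.83^2 = 8.0089 m^2/s^2
L/D = 155/0.07 = 2214.2857
h_f = f*(L/D)*v^2/(2g) = 0.029 * 2214.2857 * 8.0089 / 19.62 = 26.2123 m

26.2123 m


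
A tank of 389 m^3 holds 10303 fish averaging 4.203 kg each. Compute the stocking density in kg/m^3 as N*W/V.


Total biomass = 10303 fish * 4.203 kg = 43303.509 kg
Density = total biomass / volume = 43303.509 / 389 = 111.32 kg/m^3

111.32 kg/m^3


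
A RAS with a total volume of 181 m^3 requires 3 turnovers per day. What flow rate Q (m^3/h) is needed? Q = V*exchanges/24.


Daily recirculation volume = 181 m^3 * 3 = 543 m^3/day
Flow rate Q = daily volume / 24 h = 543 / 24 = 22.625 m^3/h

22.625 m^3/h


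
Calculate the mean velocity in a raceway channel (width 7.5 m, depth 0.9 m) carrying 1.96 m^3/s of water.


Cross-sectional area = W * d = 7.5 * 0.9 = 6.75 m^2
Velocity = Q / A = 1.96 / 6.75 = 0.29037 m/s

0.29037 m/s


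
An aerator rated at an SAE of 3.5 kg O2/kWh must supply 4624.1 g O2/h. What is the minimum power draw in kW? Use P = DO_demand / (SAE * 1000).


SAE in g O2/kWh = 3.5 * 1000 = 3500 g/kWh
P = DO_demand / SAE_g = 4624.1 / 3500 = 1.32117 kW

1.32117 kW


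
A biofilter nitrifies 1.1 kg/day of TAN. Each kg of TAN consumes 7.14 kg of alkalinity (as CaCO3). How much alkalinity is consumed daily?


Alkalinity factor: 7.14 kg CaCO3 consumed per kg TAN nitrified
alk = 1.1 kg TAN * 7.14 = 7.854 kg CaCO3/day

7.854 kg CaCO3/day


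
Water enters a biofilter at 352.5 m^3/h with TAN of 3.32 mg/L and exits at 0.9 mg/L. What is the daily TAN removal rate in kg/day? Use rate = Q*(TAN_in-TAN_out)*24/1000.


Concentration drop: TAN_in - TAN_out = 3.32 - 0.9 = 2.42 mg/L
Hourly TAN removed = Q * dTAN = 352.5 m^3/h * 2.42 mg/L = 853.05 g/h  (m^3/h * mg/L = g/h)
Daily TAN removed = 853.05 * 24 = 20473.2 g/day
Convert to kg/day: 20473.2 / 1000 = 20.4732 kg/day

20.4732 kg/day


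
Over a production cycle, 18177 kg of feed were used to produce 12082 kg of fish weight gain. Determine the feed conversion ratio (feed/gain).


FCR = feed consumed / weight gained
FCR = 18177 kg / 12082 kg = 1.50447

1.50447


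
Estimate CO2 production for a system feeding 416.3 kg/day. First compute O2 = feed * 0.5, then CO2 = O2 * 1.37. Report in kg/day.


O2 = 416.3 * 0.5 = 208.15
CO2 = 208.15 * 1.37 = 285.1655

285.1655 kg/day


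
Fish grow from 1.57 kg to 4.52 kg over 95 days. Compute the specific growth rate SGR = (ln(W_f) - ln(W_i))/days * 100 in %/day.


ln(W_f) = ln(4.52) = 1.508512
ln(W_i) = ln(1.57) = 0.45107562
ln(W_f) - ln(W_i) = 1.508512 - 0.45107562 = 1.0574364
SGR = 1.0574364 / 95 * 100 = 1.11309 %/day

1.11309 %/day


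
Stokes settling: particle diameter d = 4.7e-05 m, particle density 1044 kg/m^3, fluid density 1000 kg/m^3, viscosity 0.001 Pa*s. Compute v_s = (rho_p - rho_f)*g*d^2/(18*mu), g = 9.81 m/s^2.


Density difference: rho_p - rho_f = 1044 - 1000 = 44 kg/m^3
d^2 = (4.7e-05)^2 = 2.209e-09 m^2
Numerator = (rho_p - rho_f) * g * d^2 = 44 * 9.81 * 2.209e-09 = 9.5349276e-07
Denominator = 18 * mu = 18 * 0.001 = 0.018
v_s = 9.5349276e-07 / 0.018 = 5.29718e-05 m/s
Check: Re = rho_f * v_s * d / mu = 1000 * 5.29718e-05 * 4.7e-05 / 0.001 = 0.00249 < 1, so Stokes' law applies.

5.29718e-05 m/s


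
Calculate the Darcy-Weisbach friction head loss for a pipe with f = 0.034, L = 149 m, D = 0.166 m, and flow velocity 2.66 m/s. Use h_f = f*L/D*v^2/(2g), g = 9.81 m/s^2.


v^2 = 2.66^2 = 7.0756 m^2/s^2
L/D = 149/0.166 = 897.59036
h_f = f*(L/D)*v^2/(2g) = 0.034 * 897.59036 * 7.0756 / 19.62 = 11.0058 m

11.0058 m


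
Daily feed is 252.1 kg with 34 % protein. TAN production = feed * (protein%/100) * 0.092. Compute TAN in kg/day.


Protein in feed = 252.1 * 34/100 = 85.714 kg/day
TAN = protein * 0.092 = 85.714 * 0.092 = 7.885688 kg/day

7.885688 kg/day


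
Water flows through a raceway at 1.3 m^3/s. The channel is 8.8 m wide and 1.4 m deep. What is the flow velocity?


Cross-sectional area = W * d = 8.8 * 1.4 = 12.32 m^2
Velocity = Q / A = 1.3 / 12.32 = 0.105519 m/s

0.105519 m/s


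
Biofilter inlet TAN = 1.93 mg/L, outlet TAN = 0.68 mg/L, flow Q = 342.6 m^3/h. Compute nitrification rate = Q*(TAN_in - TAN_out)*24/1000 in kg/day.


Concentration drop: TAN_in - TAN_out = 1.93 - 0.68 = 1.25 mg/L
Hourly TAN removed = Q * dTAN = 342.6 m^3/h * 1.25 mg/L = 428.25 g/h  (m^3/h * mg/L = g/h)
Daily TAN removed = 428.25 * 24 = 10278 g/day
Convert to kg/day: 10278 / 1000 = 10.278 kg/day

10.278 kg/day


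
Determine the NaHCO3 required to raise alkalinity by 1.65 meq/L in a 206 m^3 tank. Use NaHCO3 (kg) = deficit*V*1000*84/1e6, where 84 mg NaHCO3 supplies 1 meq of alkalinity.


Tank volume in L = 206 m^3 * 1000 = 206000 L
Total meq required = 1.65 meq/L * 206000 L = 339900 meq
NaHCO3 mass = 339900 meq * 84 mg/meq / 1e6 = 28.5516 kg

28.5516 kg


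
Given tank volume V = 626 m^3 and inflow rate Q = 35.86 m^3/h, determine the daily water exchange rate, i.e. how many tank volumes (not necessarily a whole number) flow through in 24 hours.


Daily flow volume = 35.86 m^3/h * 24 h = 860.64 m^3/day
Exchanges = daily flow / tank volume = 860.64 / 626 = 1.37482 exchanges/day

1.37482 exchanges/day


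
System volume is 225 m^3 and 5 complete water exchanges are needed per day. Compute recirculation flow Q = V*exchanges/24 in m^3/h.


Daily recirculation volume = 225 m^3 * 5 = 1125 m^3/day
Flow rate Q = daily volume / 24 h = 1125 / 24 = 46.875 m^3/h

46.875 m^3/h


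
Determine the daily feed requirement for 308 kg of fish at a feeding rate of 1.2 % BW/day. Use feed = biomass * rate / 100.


Feeding rate fraction = 1.2% / 100 = 0.012
Daily feed = 308 kg * 0.012 = 3.696 kg/day

3.696 kg/day


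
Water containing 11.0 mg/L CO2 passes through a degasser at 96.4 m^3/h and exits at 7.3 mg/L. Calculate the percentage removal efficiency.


CO2_out / CO2_in = 7.3 / 11.0 = 0.66363636
Fraction remaining = 0.66363636
efficiency = (1 - 0.66363636) * 100 = 33.6364 %

33.6364 %


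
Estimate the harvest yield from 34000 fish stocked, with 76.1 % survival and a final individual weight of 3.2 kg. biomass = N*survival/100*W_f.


Survivors = 34000 * 76.1/100 = 25874 fish
Harvest biomass = survivors * W_f = 25874 * 3.2 = 82796.8 kg

82796.8 kg


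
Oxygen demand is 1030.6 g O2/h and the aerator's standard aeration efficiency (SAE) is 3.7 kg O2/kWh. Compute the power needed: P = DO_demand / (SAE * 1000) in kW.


SAE in g O2/kWh = 3.7 * 1000 = 3700 g/kWh
P = DO_demand / SAE_g = 1030.6 / 3700 = 0.278541 kW

0.278541 kW


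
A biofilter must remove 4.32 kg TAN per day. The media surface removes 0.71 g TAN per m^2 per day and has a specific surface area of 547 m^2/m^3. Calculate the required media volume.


A = 4.32*1000 / 0.71 = 6084.507 m^2
V = 6084.507 / 547 = 11.1234

11.1234 m^3


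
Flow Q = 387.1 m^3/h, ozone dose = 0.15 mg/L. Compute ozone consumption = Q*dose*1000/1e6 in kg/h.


O3 demand (mg/h) = Q * dose * 1000 = 387.1 * 0.15 * 1000 = 58065 mg/h
Convert mg to kg: 58065 / 1e6 = 0.058065 kg/h

0.058065 kg/h


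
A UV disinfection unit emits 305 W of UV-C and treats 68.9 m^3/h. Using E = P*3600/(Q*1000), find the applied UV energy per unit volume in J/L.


Energy delivered per hour = 305 W * 3600 s = 1098000 J/h
Volume treated per hour = 68.9 m^3/h * 1000 = 68900 L/h
dose = 1098000 / 68900 = 15.9361 J/L

15.9361 J/L


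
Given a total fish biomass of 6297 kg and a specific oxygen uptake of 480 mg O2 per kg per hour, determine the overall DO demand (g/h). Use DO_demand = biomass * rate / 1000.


Total O2 consumption (mg/h) = 6297 kg * 480 mg/(kg*h) = 3022560 mg/h
Convert to g/h: 3022560 / 1000 = 3022.56 g/h

3022.56 g/h


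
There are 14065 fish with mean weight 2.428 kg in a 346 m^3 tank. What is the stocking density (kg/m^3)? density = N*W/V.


Total biomass = 14065 fish * 2.428 kg = 34149.82 kg
Density = total biomass / volume = 34149.82 / 346 = 98.6989 kg/m^3

98.6989 kg/m^3


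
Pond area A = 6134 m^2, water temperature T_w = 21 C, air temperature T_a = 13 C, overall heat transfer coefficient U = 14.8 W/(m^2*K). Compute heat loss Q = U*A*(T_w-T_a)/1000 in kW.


Temperature difference dT = 21 - 13 = 8 K
Heat loss (W) = U * A * dT = 14.8 * 6134 * 8 = 726265.6 W
Convert to kW: 726265.6 / 1000 = 726.2656 kW

726.2656 kW


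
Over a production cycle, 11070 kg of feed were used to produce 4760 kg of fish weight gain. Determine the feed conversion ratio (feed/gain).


FCR = feed consumed / weight gained
FCR = 11070 kg / 4760 kg = 2.32563

2.32563


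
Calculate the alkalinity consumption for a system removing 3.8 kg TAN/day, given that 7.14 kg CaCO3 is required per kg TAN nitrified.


Alkalinity factor: 7.14 kg CaCO3 consumed per kg TAN nitrified
alk = 3.8 kg TAN * 7.14 = 27.132 kg CaCO3/day

27.132 kg CaCO3/day


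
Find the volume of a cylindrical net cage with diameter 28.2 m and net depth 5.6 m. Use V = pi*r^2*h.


r = d/2 = 28.2/2 = 14.1 m
Base area = pi*r^2 = pi*14.1^2 = 624.58004 m^2
Volume = 624.58004 * 5.6 = 3497.65 m^3

3497.65 m^3


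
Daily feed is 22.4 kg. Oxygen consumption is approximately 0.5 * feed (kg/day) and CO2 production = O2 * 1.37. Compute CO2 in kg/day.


O2 = 22.4 * 0.5 = 11.2
CO2 = 11.2 * 1.37 = 15.344

15.344 kg/day


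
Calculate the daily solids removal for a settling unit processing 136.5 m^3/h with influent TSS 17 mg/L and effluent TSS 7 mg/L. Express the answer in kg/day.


Concentration drop: TSS_in - TSS_out = 17 - 7 = 10 mg/L
Hourly solids removed = Q * dTSS = 136.5 m^3/h * 10 mg/L = 1365 g/h  (m^3/h * mg/L = g/h)
Daily solids removed = 1365 * 24 = 32760 g/day
Convert g to kg: 32760 / 1000 = 32.76 kg/day

32.76 kg/day


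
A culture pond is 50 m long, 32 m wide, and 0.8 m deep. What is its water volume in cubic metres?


Base area = L * W = 50 * 32 = 1600 m^2
Volume = area * depth = 1600 * 0.8 = 1280 m^3

1280 m^3


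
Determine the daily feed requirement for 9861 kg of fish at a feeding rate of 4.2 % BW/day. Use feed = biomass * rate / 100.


Feeding rate fraction = 4.2% / 100 = 0.042
Daily feed = 9861 kg * 0.042 = 414.162 kg/day

414.162 kg/day


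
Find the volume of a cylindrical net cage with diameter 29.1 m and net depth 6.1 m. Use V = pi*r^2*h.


r = d/2 = 29.1/2 = 14.55 m
Base area = pi*r^2 = pi*14.55^2 = 665.08302 m^2
Volume = 665.08302 * 6.1 = 4057.01 m^3

4057.01 m^3


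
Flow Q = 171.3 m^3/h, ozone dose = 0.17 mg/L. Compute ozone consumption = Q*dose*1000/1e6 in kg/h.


O3 demand (mg/h) = Q * dose * 1000 = 171.3 * 0.17 * 1000 = 29121 mg/h
Convert mg to kg: 29121 / 1e6 = 0.029121 kg/h

0.029121 kg/h


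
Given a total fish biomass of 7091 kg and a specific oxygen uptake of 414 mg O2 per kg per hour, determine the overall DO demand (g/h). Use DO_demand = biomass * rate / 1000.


Total O2 consumption (mg/h) = 7091 kg * 414 mg/(kg*h) = 2935674 mg/h
Convert to g/h: 2935674 / 1000 = 2935.674 g/h

2935.674 g/h


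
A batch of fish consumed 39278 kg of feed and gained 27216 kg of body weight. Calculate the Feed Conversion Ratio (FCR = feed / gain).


FCR = feed consumed / weight gained
FCR = 39278 kg / 27216 kg = 1.4432

1.4432


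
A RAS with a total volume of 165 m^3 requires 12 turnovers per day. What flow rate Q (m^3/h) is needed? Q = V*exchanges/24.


Daily recirculation volume = 165 m^3 * 12 = 1980 m^3/day
Flow rate Q = daily volume / 24 h = 1980 / 24 = 82.5 m^3/h

82.5 m^3/h


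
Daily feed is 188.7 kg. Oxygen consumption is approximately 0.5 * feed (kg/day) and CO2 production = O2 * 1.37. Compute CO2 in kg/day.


O2 = 188.7 * 0.5 = 94.35
CO2 = 94.35 * 1.37 = 129.2595

129.2595 kg/day


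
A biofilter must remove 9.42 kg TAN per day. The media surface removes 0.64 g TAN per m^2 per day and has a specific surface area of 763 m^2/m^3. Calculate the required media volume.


A = 9.42*1000 / 0.64 = 14718.75 m^2
V = 14718.75 / 763 = 19.2906

19.2906 m^3


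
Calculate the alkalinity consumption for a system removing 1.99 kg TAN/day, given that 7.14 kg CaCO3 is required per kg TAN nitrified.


Alkalinity factor: 7.14 kg CaCO3 consumed per kg TAN nitrified
alk = 1.99 kg TAN * 7.14 = 14.2086 kg CaCO3/day

14.2086 kg CaCO3/day


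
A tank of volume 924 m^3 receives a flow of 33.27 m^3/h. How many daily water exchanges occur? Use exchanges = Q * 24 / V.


Daily flow volume = 33.27 m^3/h * 24 h = 798.48 m^3/day
Exchanges = daily flow / tank volume = 798.48 / 924 = 0.864156 exchanges/day

0.864156 exchanges/day


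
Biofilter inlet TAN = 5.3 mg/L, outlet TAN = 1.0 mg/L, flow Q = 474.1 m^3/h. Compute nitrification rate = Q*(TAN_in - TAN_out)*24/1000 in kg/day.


Concentration drop: TAN_in - TAN_out = 5.3 - 1.0 = 4.3 mg/L
Hourly TAN removed = Q * dTAN = 474.1 m^3/h * 4.3 mg/L = 2038.63 g/h  (m^3/h * mg/L = g/h)
Daily TAN removed = 2038.63 * 24 = 48927.12 g/day
Convert to kg/day: 48927.12 / 1000 = 48.92712 kg/day

48.92712 kg/day


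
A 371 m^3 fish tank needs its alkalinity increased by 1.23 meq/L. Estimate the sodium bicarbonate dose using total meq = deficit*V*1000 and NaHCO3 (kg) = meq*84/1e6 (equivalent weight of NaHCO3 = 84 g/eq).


Tank volume in L = 371 m^3 * 1000 = 371000 L
Total meq required = 1.23 meq/L * 371000 L = 456330 meq
NaHCO3 mass = 456330 meq * 84 mg/meq / 1e6 = 38.3317 kg

38.3317 kg


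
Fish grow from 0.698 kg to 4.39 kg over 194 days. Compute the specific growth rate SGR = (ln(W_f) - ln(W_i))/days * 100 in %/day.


ln(W_f) = ln(4.39) = 1.4793292
ln(W_i) = ln(0.698) = -0.35953618
ln(W_f) - ln(W_i) = 1.4793292 - -0.35953618 = 1.8388654
SGR = 1.8388654 / 194 * 100 = 0.947869 %/day

0.947869 %/day


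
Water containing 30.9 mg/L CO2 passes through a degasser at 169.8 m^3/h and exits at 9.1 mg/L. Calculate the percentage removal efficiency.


CO2_out / CO2_in = 9.1 / 30.9 = 0.29449838
Fraction remaining = 0.29449838
efficiency = (1 - 0.29449838) * 100 = 70.5502 %

70.5502 %


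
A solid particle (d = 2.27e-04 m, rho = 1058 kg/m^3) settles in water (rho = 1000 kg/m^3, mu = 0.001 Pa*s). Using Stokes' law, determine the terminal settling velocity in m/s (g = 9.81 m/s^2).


Density difference: rho_p - rho_f = 1058 - 1000 = 58 kg/m^3
d^2 = (2.27e-04)^2 = 5.1529e-08 m^2
Numerator = (rho_p - rho_f) * g * d^2 = 58 * 9.81 * 5.1529e-08 = 2.931897e-05
Denominator = 18 * mu = 18 * 0.001 = 0.018
v_s = 2.931897e-05 / 0.018 = 0.00162883 m/s
Check: Re = rho_f * v_s * d / mu = 1000 * 0.00162883 * 2.27e-04 / 0.001 = 0.37 < 1, so Stokes' law applies.

0.00162883 m/s


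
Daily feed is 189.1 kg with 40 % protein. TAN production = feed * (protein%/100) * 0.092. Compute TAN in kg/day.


Protein in feed = 189.1 * 40/100 = 75.64 kg/day
TAN = protein * 0.092 = 75.64 * 0.092 = 6.95888 kg/day

6.95888 kg/day


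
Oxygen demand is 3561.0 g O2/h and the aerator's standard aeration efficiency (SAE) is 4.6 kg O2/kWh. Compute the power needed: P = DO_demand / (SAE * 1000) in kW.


SAE in g O2/kWh = 4.6 * 1000 = 4600 g/kWh
P = DO_demand / SAE_g = 3561.0 / 4600 = 0.77413 kW

0.77413 kW


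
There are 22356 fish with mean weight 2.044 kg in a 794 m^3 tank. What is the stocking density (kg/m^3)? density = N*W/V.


Total biomass = 22356 fish * 2.044 kg = 45695.664 kg
Density = total biomass / volume = 45695.664 / 794 = 57.5512 kg/m^3

57.5512 kg/m^3


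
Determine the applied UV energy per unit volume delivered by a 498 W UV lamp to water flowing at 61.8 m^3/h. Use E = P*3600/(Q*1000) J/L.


Energy delivered per hour = 498 W * 3600 s = 1792800 J/h
Volume treated per hour = 61.8 m^3/h * 1000 = 61800 L/h
dose = 1792800 / 61800 = 29.0097 J/L

29.0097 J/L


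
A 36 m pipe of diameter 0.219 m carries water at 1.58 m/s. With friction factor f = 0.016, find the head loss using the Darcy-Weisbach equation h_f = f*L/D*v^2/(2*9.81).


v^2 = 1.58^2 = 2.4964 m^2/s^2
L/D = 36/0.219 = 164.38356
h_f = f*(L/D)*v^2/(2g) = 0.016 * 164.38356 * 2.4964 / 19.62 = 0.334652 m

0.334652 m


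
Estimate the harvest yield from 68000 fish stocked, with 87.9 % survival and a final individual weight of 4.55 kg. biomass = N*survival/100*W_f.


Survivors = 68000 * 87.9/100 = 59772 fish
Harvest biomass = survivors * W_f = 59772 * 4.55 = 271962.6 kg

271962.6 kg


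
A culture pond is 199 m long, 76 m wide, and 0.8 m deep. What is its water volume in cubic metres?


Base area = L * W = 199 * 76 = 15124 m^2
Volume = area * depth = 15124 * 0.8 = 12099.2 m^3

12099.2 m^3


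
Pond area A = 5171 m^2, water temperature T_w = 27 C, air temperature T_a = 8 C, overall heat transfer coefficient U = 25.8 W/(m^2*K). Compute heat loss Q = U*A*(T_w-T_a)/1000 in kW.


Temperature difference dT = 27 - 8 = 19 K
Heat loss (W) = U * A * dT = 25.8 * 5171 * 19 = 2534824.2 W
Convert to kW: 2534824.2 / 1000 = 2534.8242 kW

2534.8242 kW


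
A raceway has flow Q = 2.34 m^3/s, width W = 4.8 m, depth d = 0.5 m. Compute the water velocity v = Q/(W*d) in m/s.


Cross-sectional area = W * d = 4.8 * 0.5 = 2.4 m^2
Velocity = Q / A = 2.34 / 2.4 = 0.975 m/s

0.975 m/s


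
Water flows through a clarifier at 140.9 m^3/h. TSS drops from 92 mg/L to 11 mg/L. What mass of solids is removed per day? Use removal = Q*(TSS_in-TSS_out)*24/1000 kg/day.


Concentration drop: TSS_in - TSS_out = 92 - 11 = 81 mg/L
Hourly solids removed = Q * dTSS = 140.9 m^3/h * 81 mg/L = 11412.9 g/h  (m^3/h * mg/L = g/h)
Daily solids removed = 11412.9 * 24 = 273909.6 g/day
Convert g to kg: 273909.6 / 1000 = 273.9096 kg/day

273.9096 kg/day


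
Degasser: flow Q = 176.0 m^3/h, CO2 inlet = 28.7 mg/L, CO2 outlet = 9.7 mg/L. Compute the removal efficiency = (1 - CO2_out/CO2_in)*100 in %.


CO2_out / CO2_in = 9.7 / 28.7 = 0.33797909
Fraction remaining = 0.33797909
efficiency = (1 - 0.33797909) * 100 = 66.2021 %

66.2021 %


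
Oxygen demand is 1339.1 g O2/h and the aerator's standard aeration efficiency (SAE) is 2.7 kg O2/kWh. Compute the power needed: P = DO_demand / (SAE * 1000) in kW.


SAE in g O2/kWh = 2.7 * 1000 = 2700 g/kWh
P = DO_demand / SAE_g = 1339.1 / 2700 = 0.495963 kW

0.495963 kW


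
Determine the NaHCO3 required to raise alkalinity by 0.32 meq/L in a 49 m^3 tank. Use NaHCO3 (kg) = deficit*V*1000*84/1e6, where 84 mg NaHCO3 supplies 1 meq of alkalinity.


Tank volume in L = 49 m^3 * 1000 = 49000 L
Total meq required = 0.32 meq/L * 49000 L = 15680 meq
NaHCO3 mass = 15680 meq * 84 mg/meq / 1e6 = 1.31712 kg

1.31712 kg


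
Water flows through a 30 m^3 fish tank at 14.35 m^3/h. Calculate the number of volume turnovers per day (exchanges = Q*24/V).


Daily flow volume = 14.35 m^3/h * 24 h = 344.4 m^3/day
Exchanges = daily flow / tank volume = 344.4 / 30 = 11.48 exchanges/day

11.48 exchanges/day


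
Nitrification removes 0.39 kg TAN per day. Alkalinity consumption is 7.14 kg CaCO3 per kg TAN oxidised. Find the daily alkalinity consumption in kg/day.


Alkalinity factor: 7.14 kg CaCO3 consumed per kg TAN nitrified
alk = 0.39 kg TAN * 7.14 = 2.7846 kg CaCO3/day

2.7846 kg CaCO3/day


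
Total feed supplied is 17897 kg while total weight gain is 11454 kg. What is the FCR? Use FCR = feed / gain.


FCR = feed consumed / weight gained
FCR = 17897 kg / 11454 kg = 1.56251

1.56251


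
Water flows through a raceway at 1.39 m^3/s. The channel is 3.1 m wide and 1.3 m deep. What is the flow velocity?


Cross-sectional area = W * d = 3.1 * 1.3 = 4.03 m^2
Velocity = Q / A = 1.39 / 4.03 = 0.344913 m/s

0.344913 m/s


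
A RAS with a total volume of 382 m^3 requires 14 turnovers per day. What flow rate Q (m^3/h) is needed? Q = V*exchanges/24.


Daily recirculation volume = 382 m^3 * 14 = 5348 m^3/day
Flow rate Q = daily volume / 24 h = 5348 / 24 = 222.833 m^3/h

222.833 m^3/h


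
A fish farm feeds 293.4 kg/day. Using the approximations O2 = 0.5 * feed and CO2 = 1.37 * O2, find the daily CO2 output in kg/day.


O2 = 293.4 * 0.5 = 146.7
CO2 = 146.7 * 1.37 = 200.979

200.979 kg/day


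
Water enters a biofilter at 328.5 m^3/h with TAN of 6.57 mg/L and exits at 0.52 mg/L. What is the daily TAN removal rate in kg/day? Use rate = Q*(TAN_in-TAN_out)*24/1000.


Concentration drop: TAN_in - TAN_out = 6.57 - 0.52 = 6.05 mg/L
Hourly TAN removed = Q * dTAN = 328.5 m^3/h * 6.05 mg/L = 1987.425 g/h  (m^3/h * mg/L = g/h)
Daily TAN removed = 1987.425 * 24 = 47698.2 g/day
Convert to kg/day: 47698.2 / 1000 = 47.6982 kg/day

47.6982 kg/day


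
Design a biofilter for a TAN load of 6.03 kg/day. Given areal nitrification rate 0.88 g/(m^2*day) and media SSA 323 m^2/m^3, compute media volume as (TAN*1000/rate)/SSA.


A = 6.03*1000 / 0.88 = 6852.2727 m^2
V = 6852.2727 / 323 = 21.2145

21.2145 m^3


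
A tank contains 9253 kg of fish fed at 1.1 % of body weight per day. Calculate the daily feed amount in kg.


Feeding rate fraction = 1.1% / 100 = 0.011
Daily feed = 9253 kg * 0.011 = 101.783 kg/day

101.783 kg/day


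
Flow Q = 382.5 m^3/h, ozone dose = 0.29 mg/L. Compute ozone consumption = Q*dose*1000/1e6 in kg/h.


O3 demand (mg/h) = Q * dose * 1000 = 382.5 * 0.29 * 1000 = 110925 mg/h
Convert mg to kg: 110925 / 1e6 = 0.110925 kg/h

0.110925 kg/h


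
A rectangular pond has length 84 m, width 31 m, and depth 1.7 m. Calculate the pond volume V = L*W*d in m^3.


Base area = L * W = 84 * 31 = 2604 m^2
Volume = area * depth = 2604 * 1.7 = 4426.8 m^3

4426.8 m^3


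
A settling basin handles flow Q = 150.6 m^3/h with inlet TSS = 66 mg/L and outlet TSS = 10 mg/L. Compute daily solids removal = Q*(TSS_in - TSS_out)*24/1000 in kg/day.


Concentration drop: TSS_in - TSS_out = 66 - 10 = 56 mg/L
Hourly solids removed = Q * dTSS = 150.6 m^3/h * 56 mg/L = 8433.6 g/h  (m^3/h * mg/L = g/h)
Daily solids removed = 8433.6 * 24 = 202406.4 g/day
Convert g to kg: 202406.4 / 1000 = 202.4064 kg/day

202.4064 kg/day


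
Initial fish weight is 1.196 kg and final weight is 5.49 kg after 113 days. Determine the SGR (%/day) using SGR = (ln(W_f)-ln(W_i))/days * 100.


ln(W_f) = ln(5.49) = 1.7029283
ln(W_i) = ln(1.196) = 0.17898266
ln(W_f) - ln(W_i) = 1.7029283 - 0.17898266 = 1.5239456
SGR = 1.5239456 / 113 * 100 = 1.34862 %/day

1.34862 %/day


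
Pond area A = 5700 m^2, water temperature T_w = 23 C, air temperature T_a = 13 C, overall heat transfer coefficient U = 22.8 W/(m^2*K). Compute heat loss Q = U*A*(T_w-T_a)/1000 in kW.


Temperature difference dT = 23 - 13 = 10 K
Heat loss (W) = U * A * dT = 22.8 * 5700 * 10 = 1299600 W
Convert to kW: 1299600 / 1000 = 1299.6 kW

1299.6 kW


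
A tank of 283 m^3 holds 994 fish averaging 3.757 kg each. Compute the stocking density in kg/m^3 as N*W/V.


Total biomass = 994 fish * 3.757 kg = 3734.458 kg
Density = total biomass / volume = 3734.458 / 283 = 13.196 kg/m^3

13.196 kg/m^3


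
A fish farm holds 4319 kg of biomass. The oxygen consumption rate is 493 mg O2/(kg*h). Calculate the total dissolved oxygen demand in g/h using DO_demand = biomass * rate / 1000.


Total O2 consumption (mg/h) = 4319 kg * 493 mg/(kg*h) = 2129267 mg/h
Convert to g/h: 2129267 / 1000 = 2129.267 g/h

2129.267 g/h


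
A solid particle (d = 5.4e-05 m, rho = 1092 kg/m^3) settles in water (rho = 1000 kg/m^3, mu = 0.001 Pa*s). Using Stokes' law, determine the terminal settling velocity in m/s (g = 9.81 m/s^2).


Density difference: rho_p - rho_f = 1092 - 1000 = 92 kg/m^3
d^2 = (5.4e-05)^2 = 2.916e-09 m^2
Numerator = (rho_p - rho_f) * g * d^2 = 92 * 9.81 * 2.916e-09 = 2.6317483e-06
Denominator = 18 * mu = 18 * 0.001 = 0.018
v_s = 2.6317483e-06 / 0.018 = 1.46208e-04 m/s
Check: Re = rho_f * v_s * d / mu = 1000 * 1.46208e-04 * 5.4e-05 / 0.001 = 0.0079 < 1, so Stokes' law applies.

1.46208e-04 m/s


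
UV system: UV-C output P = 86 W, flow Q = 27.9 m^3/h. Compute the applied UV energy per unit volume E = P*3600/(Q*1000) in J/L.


Energy delivered per hour = 86 W * 3600 s = 309600 J/h
Volume treated per hour = 27.9 m^3/h * 1000 = 27900 L/h
dose = 309600 / 27900 = 11.0968 J/L

11.0968 J/L


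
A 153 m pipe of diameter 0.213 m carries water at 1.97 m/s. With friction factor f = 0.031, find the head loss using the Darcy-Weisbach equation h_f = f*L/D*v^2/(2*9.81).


v^2 = 1.97^2 = 3.8809 m^2/s^2
L/D = 153/0.213 = 718.30986
h_f = f*(L/D)*v^2/(2g) = 0.031 * 718.30986 * 3.8809 / 19.62 = 4.40461 m

4.40461 m


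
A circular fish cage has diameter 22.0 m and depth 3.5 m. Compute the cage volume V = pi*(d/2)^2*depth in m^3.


r = d/2 = 22.0/2 = 11 m
Base area = pi*r^2 = pi*11^2 = 380.13271 m^2
Volume = 380.13271 * 3.5 = 1330.46 m^3

1330.46 m^3


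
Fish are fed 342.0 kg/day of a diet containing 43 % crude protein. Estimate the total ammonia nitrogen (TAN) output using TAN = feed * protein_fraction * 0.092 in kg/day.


Protein in feed = 342.0 * 43/100 = 147.06 kg/day
TAN = protein * 0.092 = 147.06 * 0.092 = 13.52952 kg/day

13.52952 kg/day


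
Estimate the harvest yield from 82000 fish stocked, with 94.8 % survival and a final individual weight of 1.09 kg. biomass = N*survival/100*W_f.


Survivors = 82000 * 94.8/100 = 77736 fish
Harvest biomass = survivors * W_f = 77736 * 1.09 = 84732.24 kg

84732.24 kg


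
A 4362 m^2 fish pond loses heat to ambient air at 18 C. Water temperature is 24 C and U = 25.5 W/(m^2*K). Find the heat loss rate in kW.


Temperature difference dT = 24 - 18 = 6 K
Heat loss (W) = U * A * dT = 25.5 * 4362 * 6 = 667386 W
Convert to kW: 667386 / 1000 = 667.386 kW

667.386 kW


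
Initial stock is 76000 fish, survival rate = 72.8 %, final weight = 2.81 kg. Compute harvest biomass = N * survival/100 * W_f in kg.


Survivors = 76000 * 72.8/100 = 55328 fish
Harvest biomass = survivors * W_f = 55328 * 2.81 = 155471.68 kg

155471.68 kg


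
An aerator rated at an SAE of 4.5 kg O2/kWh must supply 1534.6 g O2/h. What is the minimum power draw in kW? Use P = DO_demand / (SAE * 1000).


SAE in g O2/kWh = 4.5 * 1000 = 4500 g/kWh
P = DO_demand / SAE_g = 1534.6 / 4500 = 0.341022 kW

0.341022 kW


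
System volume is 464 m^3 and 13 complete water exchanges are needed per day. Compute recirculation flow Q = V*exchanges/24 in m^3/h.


Daily recirculation volume = 464 m^3 * 13 = 6032 m^3/day
Flow rate Q = daily volume / 24 h = 6032 / 24 = 251.333 m^3/h

251.333 m^3/h


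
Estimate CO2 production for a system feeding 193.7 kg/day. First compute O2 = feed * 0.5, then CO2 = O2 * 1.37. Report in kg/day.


O2 = 193.7 * 0.5 = 96.85
CO2 = 96.85 * 1.37 = 132.6845

132.6845 kg/day


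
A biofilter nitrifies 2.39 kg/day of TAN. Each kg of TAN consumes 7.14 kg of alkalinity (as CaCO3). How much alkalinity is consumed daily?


Alkalinity factor: 7.14 kg CaCO3 consumed per kg TAN nitrified
alk = 2.39 kg TAN * 7.14 = 17.0646 kg CaCO3/day

17.0646 kg CaCO3/day


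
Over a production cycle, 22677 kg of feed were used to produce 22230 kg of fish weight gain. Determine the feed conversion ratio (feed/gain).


FCR = feed consumed / weight gained
FCR = 22677 kg / 22230 kg = 1.02011

1.02011


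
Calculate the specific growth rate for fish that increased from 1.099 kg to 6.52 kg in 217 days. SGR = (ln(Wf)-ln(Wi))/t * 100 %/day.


ln(W_f) = ln(6.52) = 1.8748744
ln(W_i) = ln(1.099) = 0.094400675
ln(W_f) - ln(W_i) = 1.8748744 - 0.094400675 = 1.7804737
SGR = 1.7804737 / 217 * 100 = 0.820495 %/day

0.820495 %/day


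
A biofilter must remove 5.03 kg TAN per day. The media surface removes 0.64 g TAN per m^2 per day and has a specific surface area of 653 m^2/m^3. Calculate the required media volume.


A = 5.03*1000 / 0.64 = 7859.375 m^2
V = 7859.375 / 653 = 12.0358

12.0358 m^3


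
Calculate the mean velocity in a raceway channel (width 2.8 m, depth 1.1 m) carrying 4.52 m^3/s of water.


Cross-sectional area = W * d = 2.8 * 1.1 = 3.08 m^2
Velocity = Q / A = 4.52 / 3.08 = 1.46753 m/s

1.46753 m/s


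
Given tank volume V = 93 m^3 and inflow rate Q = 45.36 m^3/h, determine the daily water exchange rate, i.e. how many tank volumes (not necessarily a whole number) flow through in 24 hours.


Daily flow volume = 45.36 m^3/h * 24 h = 1088.64 m^3/day
Exchanges = daily flow / tank volume = 1088.64 / 93 = 11.7058 exchanges/day

11.7058 exchanges/day


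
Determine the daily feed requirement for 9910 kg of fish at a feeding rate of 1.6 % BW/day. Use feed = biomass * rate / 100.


Feeding rate fraction = 1.6% / 100 = 0.016
Daily feed = 9910 kg * 0.016 = 158.56 kg/day

158.56 kg/day


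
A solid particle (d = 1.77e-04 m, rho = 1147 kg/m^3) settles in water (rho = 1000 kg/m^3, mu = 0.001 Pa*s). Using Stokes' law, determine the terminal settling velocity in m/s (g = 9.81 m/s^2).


Density difference: rho_p - rho_f = 1147 - 1000 = 147 kg/m^3
d^2 = (1.77e-04)^2 = 3.1329e-08 m^2
Numerator = (rho_p - rho_f) * g * d^2 = 147 * 9.81 * 3.1329e-08 = 4.5178611e-05
Denominator = 18 * mu = 18 * 0.001 = 0.018
v_s = 4.5178611e-05 / 0.018 = 0.00250992 m/s
Check: Re = rho_f * v_s * d / mu = 1000 * 0.00250992 * 1.77e-04 / 0.001 = 0.444 < 1, so Stokes' law applies.

0.00250992 m/s


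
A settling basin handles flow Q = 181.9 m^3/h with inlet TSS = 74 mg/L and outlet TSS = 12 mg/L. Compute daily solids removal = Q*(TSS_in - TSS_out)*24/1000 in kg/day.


Concentration drop: TSS_in - TSS_out = 74 - 12 = 62 mg/L
Hourly solids removed = Q * dTSS = 181.9 m^3/h * 62 mg/L = 11277.8 g/h  (m^3/h * mg/L = g/h)
Daily solids removed = 11277.8 * 24 = 270667.2 g/day
Convert g to kg: 270667.2 / 1000 = 270.6672 kg/day

270.6672 kg/day


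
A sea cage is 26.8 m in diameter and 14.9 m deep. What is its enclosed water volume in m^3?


r = d/2 = 26.8/2 = 13.4 m
Base area = pi*r^2 = pi*13.4^2 = 564.10438 m^2
Volume = 564.10438 * 14.9 = 8405.16 m^3

8405.16 m^3


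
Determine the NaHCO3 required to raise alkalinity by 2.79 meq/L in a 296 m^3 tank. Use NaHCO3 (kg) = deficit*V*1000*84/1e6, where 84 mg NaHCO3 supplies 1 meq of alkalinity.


Tank volume in L = 296 m^3 * 1000 = 296000 L
Total meq required = 2.79 meq/L * 296000 L = 825840 meq
NaHCO3 mass = 825840 meq * 84 mg/meq / 1e6 = 69.3706 kg

69.3706 kg


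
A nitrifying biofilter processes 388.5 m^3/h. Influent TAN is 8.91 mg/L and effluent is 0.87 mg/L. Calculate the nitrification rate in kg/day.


Concentration drop: TAN_in - TAN_out = 8.91 - 0.87 = 8.04 mg/L
Hourly TAN removed = Q * dTAN = 388.5 m^3/h * 8.04 mg/L = 3123.54 g/h  (m^3/h * mg/L = g/h)
Daily TAN removed = 3123.54 * 24 = 74964.96 g/day
Convert to kg/day: 74964.96 / 1000 = 74.96496 kg/day

74.96496 kg/day


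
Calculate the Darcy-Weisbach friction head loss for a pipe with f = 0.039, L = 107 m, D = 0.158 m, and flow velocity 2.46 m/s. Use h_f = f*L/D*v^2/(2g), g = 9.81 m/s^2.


v^2 = 2.46^2 = 6.0516 m^2/s^2
L/D = 107/0.158 = 677.21519
h_f = f*(L/D)*v^2/(2g) = 0.039 * 677.21519 * 6.0516 / 19.62 = 8.14634 m

8.14634 m


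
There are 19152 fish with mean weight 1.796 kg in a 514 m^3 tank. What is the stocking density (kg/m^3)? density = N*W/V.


Total biomass = 19152 fish * 1.796 kg = 34396.992 kg
Density = total biomass / volume = 34396.992 / 514 = 66.9202 kg/m^3

66.9202 kg/m^3


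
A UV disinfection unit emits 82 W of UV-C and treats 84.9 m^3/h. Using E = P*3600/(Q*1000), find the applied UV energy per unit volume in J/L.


Energy delivered per hour = 82 W * 3600 s = 295200 J/h
Volume treated per hour = 84.9 m^3/h * 1000 = 84900 L/h
dose = 295200 / 84900 = 3.47703 J/L

3.47703 J/L


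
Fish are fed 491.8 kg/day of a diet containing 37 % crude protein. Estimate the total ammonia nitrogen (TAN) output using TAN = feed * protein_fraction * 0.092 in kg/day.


Protein in feed = 491.8 * 37/100 = 181.966 kg/day
TAN = protein * 0.092 = 181.966 * 0.092 = 16.740872 kg/day

16.740872 kg/day


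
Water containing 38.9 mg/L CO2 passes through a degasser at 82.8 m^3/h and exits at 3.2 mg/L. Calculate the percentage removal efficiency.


CO2_out / CO2_in = 3.2 / 38.9 = 0.082262211
Fraction remaining = 0.082262211
efficiency = (1 - 0.082262211) * 100 = 91.7738 %

91.7738 %


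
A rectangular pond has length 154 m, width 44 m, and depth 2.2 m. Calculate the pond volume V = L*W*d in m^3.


Base area = L * W = 154 * 44 = 6776 m^2
Volume = area * depth = 6776 * 2.2 = 14907.2 m^3

14907.2 m^3


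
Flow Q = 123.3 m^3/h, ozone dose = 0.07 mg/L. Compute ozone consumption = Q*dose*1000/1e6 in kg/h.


O3 demand (mg/h) = Q * dose * 1000 = 123.3 * 0.07 * 1000 = 8631 mg/h
Convert mg to kg: 8631 / 1e6 = 0.008631 kg/h

0.008631 kg/h


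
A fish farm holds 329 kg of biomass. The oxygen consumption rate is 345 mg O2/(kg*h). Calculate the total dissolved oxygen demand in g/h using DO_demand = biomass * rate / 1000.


Total O2 consumption (mg/h) = 329 kg * 345 mg/(kg*h) = 113505 mg/h
Convert to g/h: 113505 / 1000 = 113.505 g/h

113.505 g/h


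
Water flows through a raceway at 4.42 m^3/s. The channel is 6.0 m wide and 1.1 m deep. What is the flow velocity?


Cross-sectional area = W * d = 6.0 * 1.1 = 6.6 m^2
Velocity = Q / A = 4.42 / 6.6 = 0.669697 m/s

0.669697 m/s


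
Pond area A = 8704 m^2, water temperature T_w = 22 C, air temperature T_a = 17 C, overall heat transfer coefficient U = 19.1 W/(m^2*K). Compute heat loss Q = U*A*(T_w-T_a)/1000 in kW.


Temperature difference dT = 22 - 17 = 5 K
Heat loss (W) = U * A * dT = 19.1 * 8704 * 5 = 831232 W
Convert to kW: 831232 / 1000 = 831.232 kW

831.232 kW


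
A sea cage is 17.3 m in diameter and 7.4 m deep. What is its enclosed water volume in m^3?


r = d/2 = 17.3/2 = 8.65 m
Base area = pi*r^2 = pi*8.65^2 = 235.06182 m^2
Volume = 235.06182 * 7.4 = 1739.46 m^3

1739.46 m^3


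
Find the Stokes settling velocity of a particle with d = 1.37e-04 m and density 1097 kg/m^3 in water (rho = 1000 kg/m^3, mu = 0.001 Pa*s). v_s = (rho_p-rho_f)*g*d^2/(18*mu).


Density difference: rho_p - rho_f = 1097 - 1000 = 97 kg/m^3
d^2 = (1.37e-04)^2 = 1.8769e-08 m^2
Numerator = (rho_p - rho_f) * g * d^2 = 97 * 9.81 * 1.8769e-08 = 1.7860017e-05
Denominator = 18 * mu = 18 * 0.001 = 0.018
v_s = 1.7860017e-05 / 0.018 = 9.92223e-04 m/s
Check: Re = rho_f * v_s * d / mu = 1000 * 9.92223e-04 * 1.37e-04 / 0.001 = 0.136 < 1, so Stokes' law applies.

9.92223e-04 m/s


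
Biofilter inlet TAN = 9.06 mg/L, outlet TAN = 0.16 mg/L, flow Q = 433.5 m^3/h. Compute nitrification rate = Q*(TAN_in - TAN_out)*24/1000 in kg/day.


Concentration drop: TAN_in - TAN_out = 9.06 - 0.16 = 8.9 mg/L
Hourly TAN removed = Q * dTAN = 433.5 m^3/h * 8.9 mg/L = 3858.15 g/h  (m^3/h * mg/L = g/h)
Daily TAN removed = 3858.15 * 24 = 92595.6 g/day
Convert to kg/day: 92595.6 / 1000 = 92.5956 kg/day

92.5956 kg/day


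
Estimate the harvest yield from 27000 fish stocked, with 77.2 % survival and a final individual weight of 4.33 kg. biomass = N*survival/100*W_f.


Survivors = 27000 * 77.2/100 = 20844 fish
Harvest biomass = survivors * W_f = 20844 * 4.33 = 90254.52 kg

90254.52 kg


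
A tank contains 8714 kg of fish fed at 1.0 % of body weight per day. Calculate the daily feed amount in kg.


Feeding rate fraction = 1.0% / 100 = 0.01
Daily feed = 8714 kg * 0.01 = 87.14 kg/day

87.14 kg/day


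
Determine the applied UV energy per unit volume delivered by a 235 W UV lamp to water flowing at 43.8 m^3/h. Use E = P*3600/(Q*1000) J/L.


Energy delivered per hour = 235 W * 3600 s = 846000 J/h
Volume treated per hour = 43.8 m^3/h * 1000 = 43800 L/h
dose = 846000 / 43800 = 19.3151 J/L

19.3151 J/L


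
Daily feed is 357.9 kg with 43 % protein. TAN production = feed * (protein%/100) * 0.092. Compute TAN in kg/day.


Protein in feed = 357.9 * 43/100 = 153.897 kg/day
TAN = protein * 0.092 = 153.897 * 0.092 = 14.158524 kg/day

14.158524 kg/day


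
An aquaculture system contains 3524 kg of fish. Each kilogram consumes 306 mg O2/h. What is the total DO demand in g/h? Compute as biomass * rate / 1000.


Total O2 consumption (mg/h) = 3524 kg * 306 mg/(kg*h) = 1078344 mg/h
Convert to g/h: 1078344 / 1000 = 1078.344 g/h

1078.344 g/h


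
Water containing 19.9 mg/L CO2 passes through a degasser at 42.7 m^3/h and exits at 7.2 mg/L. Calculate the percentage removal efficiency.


CO2_out / CO2_in = 7.2 / 19.9 = 0.36180905
Fraction remaining = 0.36180905
efficiency = (1 - 0.36180905) * 100 = 63.8191 %

63.8191 %


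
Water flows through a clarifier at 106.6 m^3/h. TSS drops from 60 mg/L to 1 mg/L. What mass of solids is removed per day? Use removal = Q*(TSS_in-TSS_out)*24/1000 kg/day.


Concentration drop: TSS_in - TSS_out = 60 - 1 = 59 mg/L
Hourly solids removed = Q * dTSS = 106.6 m^3/h * 59 mg/L = 6289.4 g/h  (m^3/h * mg/L = g/h)
Daily solids removed = 6289.4 * 24 = 150945.6 g/day
Convert g to kg: 150945.6 / 1000 = 150.9456 kg/day

150.9456 kg/day


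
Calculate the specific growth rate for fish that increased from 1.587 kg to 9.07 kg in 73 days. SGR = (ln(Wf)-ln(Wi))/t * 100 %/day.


ln(W_f) = ln(9.07) = 2.2049723
ln(W_i) = ln(1.587) = 0.46184544
ln(W_f) - ln(W_i) = 2.2049723 - 0.46184544 = 1.7431269
SGR = 1.7431269 / 73 * 100 = 2.38785 %/day

2.38785 %/day


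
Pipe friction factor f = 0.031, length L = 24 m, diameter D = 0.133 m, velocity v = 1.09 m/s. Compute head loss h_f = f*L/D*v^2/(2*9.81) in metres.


v^2 = 1.09^2 = 1.1881 m^2/s^2
L/D = 24/0.133 = 180.45113
h_f = f*(L/D)*v^2/(2g) = 0.031 * 180.45113 * 1.1881 / 19.62 = 0.338747 m

0.338747 m


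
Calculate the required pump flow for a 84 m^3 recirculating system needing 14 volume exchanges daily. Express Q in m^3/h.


Daily recirculation volume = 84 m^3 * 14 = 1176 m^3/day
Flow rate Q = daily volume / 24 h = 1176 / 24 = 49 m^3/h

49 m^3/h


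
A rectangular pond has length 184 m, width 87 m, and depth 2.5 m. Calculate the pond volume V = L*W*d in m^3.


Base area = L * W = 184 * 87 = 16008 m^2
Volume = area * depth = 16008 * 2.5 = 40020 m^3

40020 m^3


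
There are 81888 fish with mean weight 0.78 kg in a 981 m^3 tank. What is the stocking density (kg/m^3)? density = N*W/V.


Total biomass = 81888 fish * 0.78 kg = 63872.64 kg
Density = total biomass / volume = 63872.64 / 981 = 65.1097 kg/m^3

65.1097 kg/m^3


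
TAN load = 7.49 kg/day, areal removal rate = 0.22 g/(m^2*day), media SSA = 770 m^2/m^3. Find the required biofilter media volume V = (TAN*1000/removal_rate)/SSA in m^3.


A = 7.49*1000 / 0.22 = 34045.455 m^2
V = 34045.455 / 770 = 44.2149

44.2149 m^3


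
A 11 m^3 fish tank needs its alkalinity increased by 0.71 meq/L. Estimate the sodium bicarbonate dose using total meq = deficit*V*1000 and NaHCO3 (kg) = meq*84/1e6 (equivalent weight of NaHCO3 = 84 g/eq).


Tank volume in L = 11 m^3 * 1000 = 11000 L
Total meq required = 0.71 meq/L * 11000 L = 7810 meq
NaHCO3 mass = 7810 meq * 84 mg/meq / 1e6 = 0.65604 kg

0.65604 kg


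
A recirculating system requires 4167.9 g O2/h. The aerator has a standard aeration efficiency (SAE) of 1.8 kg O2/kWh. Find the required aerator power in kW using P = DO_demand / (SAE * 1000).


SAE in g O2/kWh = 1.8 * 1000 = 1800 g/kWh
P = DO_demand / SAE_g = 4167.9 / 1800 = 2.3155 kW

2.3155 kW


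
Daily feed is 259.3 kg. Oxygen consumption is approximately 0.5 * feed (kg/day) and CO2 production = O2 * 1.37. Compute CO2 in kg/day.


O2 = 259.3 * 0.5 = 129.65
CO2 = 129.65 * 1.37 = 177.6205

177.6205 kg/day


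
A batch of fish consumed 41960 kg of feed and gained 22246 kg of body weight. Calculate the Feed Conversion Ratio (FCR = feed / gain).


FCR = feed consumed / weight gained
FCR = 41960 kg / 22246 kg = 1.88618

1.88618


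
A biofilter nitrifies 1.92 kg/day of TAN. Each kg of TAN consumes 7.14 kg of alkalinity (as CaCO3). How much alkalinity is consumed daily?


Alkalinity factor: 7.14 kg CaCO3 consumed per kg TAN nitrified
alk = 1.92 kg TAN * 7.14 = 13.7088 kg CaCO3/day

13.7088 kg CaCO3/day
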